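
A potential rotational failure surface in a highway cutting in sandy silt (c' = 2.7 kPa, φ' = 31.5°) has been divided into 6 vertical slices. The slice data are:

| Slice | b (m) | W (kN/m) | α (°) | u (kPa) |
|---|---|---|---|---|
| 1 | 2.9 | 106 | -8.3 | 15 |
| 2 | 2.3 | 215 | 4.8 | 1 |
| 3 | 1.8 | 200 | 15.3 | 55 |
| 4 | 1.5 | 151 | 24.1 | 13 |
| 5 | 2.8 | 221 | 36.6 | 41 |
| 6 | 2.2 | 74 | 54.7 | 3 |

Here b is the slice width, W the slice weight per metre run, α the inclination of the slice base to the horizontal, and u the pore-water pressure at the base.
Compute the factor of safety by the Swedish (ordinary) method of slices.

FS = 1.22

Ordinary method of slices: FS = Σ[c'·Δl_i + (W_i cosα_i − u_i·Δl_i)·tanφ'] / Σ W_i sinα_i, with Δl_i = b_i / cosα_i.
Slice 1: Δl = 2.9/cos(-8.3°) = 2.931 m; N'_1 = 106·cos(-8.3°) − 15·2.931 = 60.9; c'Δl = 7.91; W sinα = -15.3
Slice 2: Δl = 2.3/cos4.8° = 2.308 m; N'_2 = 215·cos4.8° − 1·2.308 = 211.9; c'Δl = 6.23; W sinα = 18.0
Slice 3: Δl = 1.8/cos15.3° = 1.866 m; N'_3 = 200·cos15.3° − 55·1.866 = 90.3; c'Δl = 5.04; W sinα = 52.8
Slice 4: Δl = 1.5/cos24.1° = 1.643 m; N'_4 = 151·cos24.1° − 13·1.643 = 116.5; c'Δl = 4.44; W sinα = 61.7
Slice 5: Δl = 2.8/cos36.6° = 3.488 m; N'_5 = 221·cos36.6° − 41·3.488 = 34.4; c'Δl = 9.42; W sinα = 131.8
Slice 6: Δl = 2.2/cos54.7° = 3.807 m; N'_6 = 74·cos54.7° − 3·3.807 = 31.3; c'Δl = 10.28; W sinα = 60.4
Σc'Δl = 43.3 kN/m; ΣN' = 545.4 kN/m; ΣW sinα = 309.3 kN/m
Resisting = 43.3 + 545.4·tan31.5° = 43.3 + 334.2 = 377.5 kN/m
FS = 377.5 / 309.3 = 1.221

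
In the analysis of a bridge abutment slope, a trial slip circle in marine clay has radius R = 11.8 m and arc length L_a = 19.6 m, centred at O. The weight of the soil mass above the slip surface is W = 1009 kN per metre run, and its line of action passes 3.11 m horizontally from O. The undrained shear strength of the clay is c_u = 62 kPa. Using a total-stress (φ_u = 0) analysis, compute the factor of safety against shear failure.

FS = 4.57

Taking moments about the centre O, the resisting moment is provided by the undrained shear strength acting along the arc:
M_R = c_u·L_a·R = 62·19.60·11.8 = 14339.4 kN·m/m
M_D = W·d = 1009·3.11 = 3138.0 kN·m/m
FS = M_R / M_D = 14339.4 / 3138.0 = 4.570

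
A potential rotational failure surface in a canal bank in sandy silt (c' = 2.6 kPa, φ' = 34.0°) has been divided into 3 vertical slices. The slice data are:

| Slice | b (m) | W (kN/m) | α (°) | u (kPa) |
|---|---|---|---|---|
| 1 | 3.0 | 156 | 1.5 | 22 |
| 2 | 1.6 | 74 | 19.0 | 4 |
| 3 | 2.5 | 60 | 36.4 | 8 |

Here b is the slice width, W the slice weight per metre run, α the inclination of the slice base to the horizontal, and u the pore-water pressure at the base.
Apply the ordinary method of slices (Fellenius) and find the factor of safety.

Ordinary method of slices: FS = Σ[c'·Δl_i + (W_i cosα_i − u_i·Δl_i)·tanφ'] / Σ W_i sinα_i, with Δl_i = b_i / cosα_i.
Slice 1: Δl = 3.0/cos1.5° = 3.001 m; N'_1 = 156·cos1.5° − 22·3.001 = 89.9; c'Δl = 7.80; W sinα = 4.1
Slice 2: Δl = 1.6/cos19.0° = 1.692 m; N'_2 = 74·cos19.0° − 4·1.692 = 63.2; c'Δl = 4.40; W sinα = 24.1
Slice 3: Δl = 2.5/cos36.4° = 3.106 m; N'_3 = 60·cos36.4° − 8·3.106 = 23.4; c'Δl = 8.08; W sinα = 35.6
Σc'Δl = 20.3 kN/m; ΣN' = 176.6 kN/m; ΣW sinα = 63.8 kN/m
Resisting = 20.3 + 176.6·tan34.0° = 20.3 + 119.1 = 139.4 kN/m
FS = 139.4 / 63.8 = 2.185

FS = 2.19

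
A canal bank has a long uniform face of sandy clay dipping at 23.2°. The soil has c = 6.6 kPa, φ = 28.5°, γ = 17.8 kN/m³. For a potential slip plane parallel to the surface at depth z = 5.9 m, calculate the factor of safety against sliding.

FS = 1.44

For an infinite slope with a slip plane parallel to the surface (no pore pressure): FS = [c + γz cos²β tanφ] / [γz sinβ cosβ].
γz = 17.8·5.9 = 105.02 kN/m²
Numerator = 6.6 + 105.02·cos²23.2°·tan28.5° = 6.6 + 105.02·0.8448·0.5430 = 54.772 kPa
Denominator = 105.02·sin23.2°·cos23.2° = 105.02·0.3939·0.9191 = 38.026 kPa
FS = 54.772 / 38.026 = 1.440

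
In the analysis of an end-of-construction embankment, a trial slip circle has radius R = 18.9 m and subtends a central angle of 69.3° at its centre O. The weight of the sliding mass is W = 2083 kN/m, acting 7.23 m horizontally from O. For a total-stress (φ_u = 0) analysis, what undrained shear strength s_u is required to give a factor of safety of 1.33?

FS = s_u·L_a·R / (W·d), so s_u = FS·W·d / (L_a·R).
Arc length L_a = R·θ = 18.9·(69.3°·π/180) = 18.9·1.2095 = 22.86 m
s_u = 1.33·2083·7.23 / (22.86·18.9) = 20029.9 / 432.05 = 46.36 kPa

s_u = 46.4 kPa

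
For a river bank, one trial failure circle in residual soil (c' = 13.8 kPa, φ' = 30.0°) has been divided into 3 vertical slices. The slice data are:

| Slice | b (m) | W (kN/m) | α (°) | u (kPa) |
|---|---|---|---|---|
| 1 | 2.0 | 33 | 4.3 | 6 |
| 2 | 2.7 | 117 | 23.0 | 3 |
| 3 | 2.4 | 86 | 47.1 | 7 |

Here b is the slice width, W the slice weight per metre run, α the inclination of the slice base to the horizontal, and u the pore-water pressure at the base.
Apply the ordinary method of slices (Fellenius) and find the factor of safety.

Ordinary method of slices: FS = Σ[c'·Δl_i + (W_i cosα_i − u_i·Δl_i)·tanφ'] / Σ W_i sinα_i, with Δl_i = b_i / cosα_i.
Slice 1: Δl = 2.0/cos4.3° = 2.006 m; N'_1 = 33·cos4.3° − 6·2.006 = 20.9; c'Δl = 27.68; W sinα = 2.5
Slice 2: Δl = 2.7/cos23.0° = 2.933 m; N'_2 = 117·cos23.0° − 3·2.933 = 98.9; c'Δl = 40.48; W sinα = 45.7
Slice 3: Δl = 2.4/cos47.1° = 3.526 m; N'_3 = 86·cos47.1° − 7·3.526 = 33.9; c'Δl = 48.65; W sinα = 63.0
Σc'Δl = 116.8 kN/m; ΣN' = 153.6 kN/m; ΣW sinα = 111.2 kN/m
Resisting = 116.8 + 153.6·tan30.0° = 116.8 + 88.7 = 205.5 kN/m
FS = 205.5 / 111.2 = 1.848

FS = 1.85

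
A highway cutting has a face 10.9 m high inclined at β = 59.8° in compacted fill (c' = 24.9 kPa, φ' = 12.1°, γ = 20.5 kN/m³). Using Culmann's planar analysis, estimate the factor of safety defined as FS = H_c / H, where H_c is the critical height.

FS = 1.15

H_c = (4c'/γ) · sinβ cosφ' / [1 − cos(β − φ')]
    = (4·24.9/20.5) · sin59.8°·cos12.1° / [1 − cos47.7°]
    = 4.859 · 0.8451 / 0.3270 = 12.56 m
FS = H_c / H = 12.56 / 10.9 = 1.152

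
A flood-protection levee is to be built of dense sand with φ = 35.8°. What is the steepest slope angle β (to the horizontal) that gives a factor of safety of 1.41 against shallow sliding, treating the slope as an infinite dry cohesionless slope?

For an infinite dry cohesionless slope FS = tanφ/tanβ, so tanβ = tanφ / FS.
tanβ = tan35.8° / 1.41 = 0.7212 / 1.41 = 0.5115
β = arctan(0.5115) = 27.09°

β = 27.1°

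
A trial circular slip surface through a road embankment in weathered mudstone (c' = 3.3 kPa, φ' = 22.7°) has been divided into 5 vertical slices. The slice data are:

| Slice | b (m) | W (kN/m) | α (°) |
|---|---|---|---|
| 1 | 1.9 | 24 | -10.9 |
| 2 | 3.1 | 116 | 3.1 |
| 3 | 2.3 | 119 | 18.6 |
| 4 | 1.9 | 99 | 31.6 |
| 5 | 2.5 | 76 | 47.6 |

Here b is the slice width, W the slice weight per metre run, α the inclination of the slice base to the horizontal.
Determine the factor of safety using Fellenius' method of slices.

FS = 1.40

Ordinary method of slices: FS = Σ[c'·Δl_i + (W_i cosα_i)·tanφ'] / Σ W_i sinα_i, with Δl_i = b_i / cosα_i.
Slice 1: Δl = 1.9/cos(-10.9°) = 1.935 m; N'_1 = 24·cos(-10.9°) = 23.6; c'Δl = 6.39; W sinα = -4.5
Slice 2: Δl = 3.1/cos3.1° = 3.105 m; N'_2 = 116·cos3.1° = 115.8; c'Δl = 10.24; W sinα = 6.3
Slice 3: Δl = 2.3/cos18.6° = 2.427 m; N'_3 = 119·cos18.6° = 112.8; c'Δl = 8.01; W sinα = 38.0
Slice 4: Δl = 1.9/cos31.6° = 2.231 m; N'_4 = 99·cos31.6° = 84.3; c'Δl = 7.36; W sinα = 51.9
Slice 5: Δl = 2.5/cos47.6° = 3.708 m; N'_5 = 76·cos47.6° = 51.2; c'Δl = 12.23; W sinα = 56.1
Σc'Δl = 44.2 kN/m; ΣN' = 387.7 kN/m; ΣW sinα = 147.7 kN/m
Resisting = 44.2 + 387.7·tan22.7° = 44.2 + 162.2 = 206.4 kN/m
FS = 206.4 / 147.7 = 1.398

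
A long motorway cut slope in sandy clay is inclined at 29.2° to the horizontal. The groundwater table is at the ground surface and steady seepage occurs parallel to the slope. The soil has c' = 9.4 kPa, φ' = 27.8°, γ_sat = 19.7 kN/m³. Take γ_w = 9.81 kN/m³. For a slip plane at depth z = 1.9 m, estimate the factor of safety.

FS = 1.06

With seepage parallel to the slope and the water table at the surface, the effective normal stress on the slip plane uses the buoyant unit weight γ' = γ_sat − γ_w while the driving shear stress uses γ_sat:
FS = [c' + γ' z cos²β tanφ'] / [γ_sat z sinβ cosβ]
γ' = 19.7 − 9.81 = 9.89 kN/m³
Numerator = 9.4 + 9.89·1.9·cos²29.2°·tan27.8° = 9.4 + 9.89·1.9·0.7620·0.5272 = 16.949 kPa
Denominator = 19.7·1.9·sin29.2°·cos29.2° = 19.7·1.9·0.4879·0.8729 = 15.940 kPa
FS = 16.949 / 15.940 = 1.063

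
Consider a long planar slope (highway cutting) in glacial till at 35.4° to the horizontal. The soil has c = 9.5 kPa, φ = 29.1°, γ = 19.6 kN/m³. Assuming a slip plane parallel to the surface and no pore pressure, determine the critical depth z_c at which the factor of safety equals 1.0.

z_c = 4.73 m

Setting FS = 1.00 in FS = [c + γz cos²β tanφ] / [γz sinβ cosβ] and solving for z:
z = c / [γ cosβ (FS·sinβ − cosβ·tanφ)]
  = 9.5 / [19.6·cos35.4°·(1.00·sin35.4° − cos35.4°·tan29.1°)]
  = 9.5 / [19.6·0.8151·(1.00·0.5793 − 0.8151·0.5566)]
  = 9.5 / 2.0064 = 4.735 m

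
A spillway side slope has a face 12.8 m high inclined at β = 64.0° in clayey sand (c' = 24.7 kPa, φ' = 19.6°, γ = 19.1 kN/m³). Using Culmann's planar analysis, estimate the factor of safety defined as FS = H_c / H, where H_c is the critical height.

FS = 1.20

H_c = (4c'/γ) · sinβ cosφ' / [1 − cos(β − φ')]
    = (4·24.7/19.1) · sin64.0°·cos19.6° / [1 − cos44.4°]
    = 5.173 · 0.8467 / 0.2855 = 15.34 m
FS = H_c / H = 15.34 / 12.8 = 1.198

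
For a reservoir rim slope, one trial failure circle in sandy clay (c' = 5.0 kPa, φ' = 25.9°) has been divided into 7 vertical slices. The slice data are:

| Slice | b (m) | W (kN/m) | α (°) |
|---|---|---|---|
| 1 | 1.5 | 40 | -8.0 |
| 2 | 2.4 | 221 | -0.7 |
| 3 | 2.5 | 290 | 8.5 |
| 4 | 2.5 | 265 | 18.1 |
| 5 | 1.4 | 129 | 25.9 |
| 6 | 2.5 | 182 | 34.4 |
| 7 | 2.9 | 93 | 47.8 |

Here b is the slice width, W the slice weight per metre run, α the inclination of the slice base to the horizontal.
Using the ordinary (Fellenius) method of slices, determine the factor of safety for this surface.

Ordinary method of slices: FS = Σ[c'·Δl_i + (W_i cosα_i)·tanφ'] / Σ W_i sinα_i, with Δl_i = b_i / cosα_i.
Slice 1: Δl = 1.5/cos(-8.0°) = 1.515 m; N'_1 = 40·cos(-8.0°) = 39.6; c'Δl = 7.57; W sinα = -5.6
Slice 2: Δl = 2.4/cos(-0.7°) = 2.400 m; N'_2 = 221·cos(-0.7°) = 221.0; c'Δl = 12.00; W sinα = -2.7
Slice 3: Δl = 2.5/cos8.5° = 2.528 m; N'_3 = 290·cos8.5° = 286.8; c'Δl = 12.64; W sinα = 42.9
Slice 4: Δl = 2.5/cos18.1° = 2.630 m; N'_4 = 265·cos18.1° = 251.9; c'Δl = 13.15; W sinα = 82.3
Slice 5: Δl = 1.4/cos25.9° = 1.556 m; N'_5 = 129·cos25.9° = 116.0; c'Δl = 7.78; W sinα = 56.3
Slice 6: Δl = 2.5/cos34.4° = 3.030 m; N'_6 = 182·cos34.4° = 150.2; c'Δl = 15.15; W sinα = 102.8
Slice 7: Δl = 2.9/cos47.8° = 4.317 m; N'_7 = 93·cos47.8° = 62.5; c'Δl = 21.59; W sinα = 68.9
Σc'Δl = 89.9 kN/m; ΣN' = 1128.0 kN/m; ΣW sinα = 345.0 kN/m
Resisting = 89.9 + 1128.0·tan25.9° = 89.9 + 547.7 = 637.6 kN/m
FS = 637.6 / 345.0 = 1.848

FS = 1.85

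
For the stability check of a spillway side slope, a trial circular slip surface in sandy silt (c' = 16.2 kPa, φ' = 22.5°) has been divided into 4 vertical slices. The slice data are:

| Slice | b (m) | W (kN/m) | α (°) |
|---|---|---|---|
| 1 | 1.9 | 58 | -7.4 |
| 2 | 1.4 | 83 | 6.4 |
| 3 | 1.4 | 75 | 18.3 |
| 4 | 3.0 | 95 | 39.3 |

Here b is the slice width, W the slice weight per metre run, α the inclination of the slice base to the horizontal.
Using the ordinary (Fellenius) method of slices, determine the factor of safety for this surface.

FS = 3.02

Ordinary method of slices: FS = Σ[c'·Δl_i + (W_i cosα_i)·tanφ'] / Σ W_i sinα_i, with Δl_i = b_i / cosα_i.
Slice 1: Δl = 1.9/cos(-7.4°) = 1.916 m; N'_1 = 58·cos(-7.4°) = 57.5; c'Δl = 31.04; W sinα = -7.5
Slice 2: Δl = 1.4/cos6.4° = 1.409 m; N'_2 = 83·cos6.4° = 82.5; c'Δl = 22.82; W sinα = 9.3
Slice 3: Δl = 1.4/cos18.3° = 1.475 m; N'_3 = 75·cos18.3° = 71.2; c'Δl = 23.89; W sinα = 23.5
Slice 4: Δl = 3.0/cos39.3° = 3.877 m; N'_4 = 95·cos39.3° = 73.5; c'Δl = 62.80; W sinα = 60.2
Σc'Δl = 140.6 kN/m; ΣN' = 284.7 kN/m; ΣW sinα = 85.5 kN/m
Resisting = 140.6 + 284.7·tan22.5° = 140.6 + 117.9 = 258.5 kN/m
FS = 258.5 / 85.5 = 3.023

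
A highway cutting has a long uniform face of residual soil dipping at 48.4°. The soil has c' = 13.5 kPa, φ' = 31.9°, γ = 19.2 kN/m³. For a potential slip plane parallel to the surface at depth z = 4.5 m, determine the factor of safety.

FS = 0.87

For an infinite slope with a slip plane parallel to the surface (no pore pressure): FS = [c' + γz cos²β tanφ'] / [γz sinβ cosβ].
γz = 19.2·4.5 = 86.40 kN/m²
Numerator = 13.5 + 86.40·cos²48.4°·tan31.9° = 13.5 + 86.40·0.4408·0.6224 = 37.206 kPa
Denominator = 86.40·sin48.4°·cos48.4° = 86.40·0.7478·0.6639 = 42.896 kPa
FS = 37.206 / 42.896 = 0.867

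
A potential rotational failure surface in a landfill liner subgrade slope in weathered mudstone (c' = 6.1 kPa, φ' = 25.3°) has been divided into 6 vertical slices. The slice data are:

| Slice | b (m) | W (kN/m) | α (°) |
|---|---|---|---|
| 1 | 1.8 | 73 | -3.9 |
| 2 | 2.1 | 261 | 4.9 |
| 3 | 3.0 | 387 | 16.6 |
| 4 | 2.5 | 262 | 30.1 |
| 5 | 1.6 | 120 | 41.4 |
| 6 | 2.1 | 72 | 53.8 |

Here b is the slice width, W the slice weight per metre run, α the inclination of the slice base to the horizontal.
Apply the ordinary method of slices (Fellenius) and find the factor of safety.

Ordinary method of slices: FS = Σ[c'·Δl_i + (W_i cosα_i)·tanφ'] / Σ W_i sinα_i, with Δl_i = b_i / cosα_i.
Slice 1: Δl = 1.8/cos(-3.9°) = 1.804 m; N'_1 = 73·cos(-3.9°) = 72.8; c'Δl = 11.01; W sinα = -5.0
Slice 2: Δl = 2.1/cos4.9° = 2.108 m; N'_2 = 261·cos4.9° = 260.0; c'Δl = 12.86; W sinα = 22.3
Slice 3: Δl = 3.0/cos16.6° = 3.130 m; N'_3 = 387·cos16.6° = 370.9; c'Δl = 19.10; W sinα = 110.6
Slice 4: Δl = 2.5/cos30.1° = 2.890 m; N'_4 = 262·cos30.1° = 226.7; c'Δl = 17.63; W sinα = 131.4
Slice 5: Δl = 1.6/cos41.4° = 2.133 m; N'_5 = 120·cos41.4° = 90.0; c'Δl = 13.01; W sinα = 79.4
Slice 6: Δl = 2.1/cos53.8° = 3.556 m; N'_6 = 72·cos53.8° = 42.5; c'Δl = 21.69; W sinα = 58.1
Σc'Δl = 95.3 kN/m; ΣN' = 1063.0 kN/m; ΣW sinα = 396.7 kN/m
Resisting = 95.3 + 1063.0·tan25.3° = 95.3 + 502.5 = 597.7 kN/m
FS = 597.7 / 396.7 = 1.507

FS = 1.51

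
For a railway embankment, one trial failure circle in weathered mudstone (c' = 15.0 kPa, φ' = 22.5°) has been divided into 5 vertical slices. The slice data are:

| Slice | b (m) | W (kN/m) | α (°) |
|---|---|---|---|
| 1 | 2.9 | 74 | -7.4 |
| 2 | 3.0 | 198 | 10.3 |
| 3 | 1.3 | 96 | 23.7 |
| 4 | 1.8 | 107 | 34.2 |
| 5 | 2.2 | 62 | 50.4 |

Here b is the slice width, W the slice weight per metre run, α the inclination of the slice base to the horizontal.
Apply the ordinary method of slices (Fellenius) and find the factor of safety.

Ordinary method of slices: FS = Σ[c'·Δl_i + (W_i cosα_i)·tanφ'] / Σ W_i sinα_i, with Δl_i = b_i / cosα_i.
Slice 1: Δl = 2.9/cos(-7.4°) = 2.924 m; N'_1 = 74·cos(-7.4°) = 73.4; c'Δl = 43.87; W sinα = -9.5
Slice 2: Δl = 3.0/cos10.3° = 3.049 m; N'_2 = 198·cos10.3° = 194.8; c'Δl = 45.74; W sinα = 35.4
Slice 3: Δl = 1.3/cos23.7° = 1.420 m; N'_3 = 96·cos23.7° = 87.9; c'Δl = 21.30; W sinα = 38.6
Slice 4: Δl = 1.8/cos34.2° = 2.176 m; N'_4 = 107·cos34.2° = 88.5; c'Δl = 32.64; W sinα = 60.1
Slice 5: Δl = 2.2/cos50.4° = 3.451 m; N'_5 = 62·cos50.4° = 39.5; c'Δl = 51.77; W sinα = 47.8
Σc'Δl = 195.3 kN/m; ΣN' = 484.1 kN/m; ΣW sinα = 172.4 kN/m
Resisting = 195.3 + 484.1·tan22.5° = 195.3 + 200.5 = 395.8 kN/m
FS = 395.8 / 172.4 = 2.296

FS = 2.30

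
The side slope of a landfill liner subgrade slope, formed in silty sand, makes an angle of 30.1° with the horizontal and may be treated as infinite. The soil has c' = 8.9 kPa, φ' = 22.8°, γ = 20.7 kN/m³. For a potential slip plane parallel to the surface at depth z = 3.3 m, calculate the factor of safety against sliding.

FS = 1.03

For an infinite slope with a slip plane parallel to the surface (no pore pressure): FS = [c' + γz cos²β tanφ'] / [γz sinβ cosβ].
γz = 20.7·3.3 = 68.31 kN/m²
Numerator = 8.9 + 68.31·cos²30.1°·tan22.8° = 8.9 + 68.31·0.7485·0.4204 = 30.393 kPa
Denominator = 68.31·sin30.1°·cos30.1° = 68.31·0.5015·0.8652 = 29.639 kPa
FS = 30.393 / 29.639 = 1.025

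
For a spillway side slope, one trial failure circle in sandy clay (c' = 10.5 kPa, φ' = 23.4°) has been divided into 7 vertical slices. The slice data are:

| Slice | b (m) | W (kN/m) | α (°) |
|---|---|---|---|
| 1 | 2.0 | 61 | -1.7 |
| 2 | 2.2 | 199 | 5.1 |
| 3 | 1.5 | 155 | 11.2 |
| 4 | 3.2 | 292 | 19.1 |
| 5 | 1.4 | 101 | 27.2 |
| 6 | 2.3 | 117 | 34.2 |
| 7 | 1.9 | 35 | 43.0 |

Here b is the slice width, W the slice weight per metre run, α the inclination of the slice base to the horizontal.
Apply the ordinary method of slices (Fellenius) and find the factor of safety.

Ordinary method of slices: FS = Σ[c'·Δl_i + (W_i cosα_i)·tanφ'] / Σ W_i sinα_i, with Δl_i = b_i / cosα_i.
Slice 1: Δl = 2.0/cos(-1.7°) = 2.001 m; N'_1 = 61·cos(-1.7°) = 61.0; c'Δl = 21.01; W sinα = -1.8
Slice 2: Δl = 2.2/cos5.1° = 2.209 m; N'_2 = 199·cos5.1° = 198.2; c'Δl = 23.19; W sinα = 17.7
Slice 3: Δl = 1.5/cos11.2° = 1.529 m; N'_3 = 155·cos11.2° = 152.0; c'Δl = 16.06; W sinα = 30.1
Slice 4: Δl = 3.2/cos19.1° = 3.386 m; N'_4 = 292·cos19.1° = 275.9; c'Δl = 35.56; W sinα = 95.5
Slice 5: Δl = 1.4/cos27.2° = 1.574 m; N'_5 = 101·cos27.2° = 89.8; c'Δl = 16.53; W sinα = 46.2
Slice 6: Δl = 2.3/cos34.2° = 2.781 m; N'_6 = 117·cos34.2° = 96.8; c'Δl = 29.20; W sinα = 65.8
Slice 7: Δl = 1.9/cos43.0° = 2.598 m; N'_7 = 35·cos43.0° = 25.6; c'Δl = 27.28; W sinα = 23.9
Σc'Δl = 168.8 kN/m; ΣN' = 899.4 kN/m; ΣW sinα = 277.3 kN/m
Resisting = 168.8 + 899.4·tan23.4° = 168.8 + 389.2 = 558.0 kN/m
FS = 558.0 / 277.3 = 2.012

FS = 2.01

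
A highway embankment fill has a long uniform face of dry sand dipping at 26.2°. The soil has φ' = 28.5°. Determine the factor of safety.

FS = 1.10

For a dry cohesionless infinite slope the factor of safety is FS = tanφ' / tanβ.
FS = tan28.5° / tan26.2° = 0.5430 / 0.4921 = 1.103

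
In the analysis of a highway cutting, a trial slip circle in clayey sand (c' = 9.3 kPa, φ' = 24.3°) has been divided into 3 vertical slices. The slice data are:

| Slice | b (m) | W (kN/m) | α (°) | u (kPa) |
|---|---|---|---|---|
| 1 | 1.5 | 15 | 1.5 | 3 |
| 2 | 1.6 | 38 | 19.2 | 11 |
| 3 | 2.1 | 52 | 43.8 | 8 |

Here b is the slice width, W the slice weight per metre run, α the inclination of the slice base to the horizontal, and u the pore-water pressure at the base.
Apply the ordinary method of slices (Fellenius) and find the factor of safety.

FS = 1.55

Ordinary method of slices: FS = Σ[c'·Δl_i + (W_i cosα_i − u_i·Δl_i)·tanφ'] / Σ W_i sinα_i, with Δl_i = b_i / cosα_i.
Slice 1: Δl = 1.5/cos1.5° = 1.501 m; N'_1 = 15·cos1.5° − 3·1.501 = 10.5; c'Δl = 13.95; W sinα = 0.4
Slice 2: Δl = 1.6/cos19.2° = 1.694 m; N'_2 = 38·cos19.2° − 11·1.694 = 17.2; c'Δl = 15.76; W sinα = 12.5
Slice 3: Δl = 2.1/cos43.8° = 2.910 m; N'_3 = 52·cos43.8° − 8·2.910 = 14.3; c'Δl = 27.06; W sinα = 36.0
Σc'Δl = 56.8 kN/m; ΣN' = 42.0 kN/m; ΣW sinα = 48.9 kN/m
Resisting = 56.8 + 42.0·tan24.3° = 56.8 + 19.0 = 75.7 kN/m
FS = 75.7 / 48.9 = 1.549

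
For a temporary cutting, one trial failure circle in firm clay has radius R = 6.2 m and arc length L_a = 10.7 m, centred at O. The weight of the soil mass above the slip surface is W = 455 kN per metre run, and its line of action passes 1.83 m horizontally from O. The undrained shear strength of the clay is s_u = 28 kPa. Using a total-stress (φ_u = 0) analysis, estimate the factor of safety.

FS = 2.23

Taking moments about the centre O, the resisting moment is provided by the undrained shear strength acting along the arc:
M_R = s_u·L_a·R = 28·10.70·6.2 = 1857.5 kN·m/m
M_D = W·d = 455·1.83 = 832.6 kN·m/m
FS = M_R / M_D = 1857.5 / 832.6 = 2.231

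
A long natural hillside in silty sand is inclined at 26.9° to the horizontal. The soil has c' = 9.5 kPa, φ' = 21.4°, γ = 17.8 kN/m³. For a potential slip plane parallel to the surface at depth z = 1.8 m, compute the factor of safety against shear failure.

FS = 1.51

For an infinite slope with a slip plane parallel to the surface (no pore pressure): FS = [c' + γz cos²β tanφ'] / [γz sinβ cosβ].
γz = 17.8·1.8 = 32.04 kN/m²
Numerator = 9.5 + 32.04·cos²26.9°·tan21.4° = 9.5 + 32.04·0.7953·0.3919 = 19.486 kPa
Denominator = 32.04·sin26.9°·cos26.9° = 32.04·0.4524·0.8918 = 12.928 kPa
FS = 19.486 / 12.928 = 1.507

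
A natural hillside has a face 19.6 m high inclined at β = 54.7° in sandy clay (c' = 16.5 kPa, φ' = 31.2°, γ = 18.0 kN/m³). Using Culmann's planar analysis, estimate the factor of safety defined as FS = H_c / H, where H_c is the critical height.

H_c = (4c'/γ) · sinβ cosφ' / [1 − cos(β − φ')]
    = (4·16.5/18.0) · sin54.7°·cos31.2° / [1 − cos23.5°]
    = 3.667 · 0.6981 / 0.0829 = 30.86 m
FS = H_c / H = 30.86 / 19.6 = 1.575

FS = 1.57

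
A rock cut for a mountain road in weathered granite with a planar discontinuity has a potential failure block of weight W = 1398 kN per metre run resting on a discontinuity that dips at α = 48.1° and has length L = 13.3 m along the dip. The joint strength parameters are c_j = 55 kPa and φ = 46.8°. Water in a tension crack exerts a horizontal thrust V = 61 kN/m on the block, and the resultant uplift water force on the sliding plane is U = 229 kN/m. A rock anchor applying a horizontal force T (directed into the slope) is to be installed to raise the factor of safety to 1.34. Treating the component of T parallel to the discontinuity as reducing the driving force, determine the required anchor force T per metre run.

T = 9 kN/m

Resolving forces along and normal to the sliding plane, with the horizontal anchor force T adding T·sinα to the effective normal force and T·cosα acting up the plane against the driving force:
FS = [c_jL + (W cosα − U − V sinα + T sinα) tanφ] / [W sinα + V cosα − T cosα]
Without the anchor: N' = 659.2 kN/m, driving T_d = 1081.3 kN/m, resisting R = 55·13.3 + 659.2·tan46.8° = 1433.5 kN/m, FS = 1.33.
Setting FS = 1.34 and solving for T:
1.34·(1081.3 − T cos48.1°) = 1433.5 + T sin48.1°·tan46.8°
T·(sin48.1°·tan46.8° + 1.34·cos48.1°) = 1.34·1081.3 − 1433.5
T·(0.7443·1.0649 + 1.34·0.6678) = 1448.9 − 1433.5 = 15.4
T·1.6875 = 15.4
T = 9.1 kN/m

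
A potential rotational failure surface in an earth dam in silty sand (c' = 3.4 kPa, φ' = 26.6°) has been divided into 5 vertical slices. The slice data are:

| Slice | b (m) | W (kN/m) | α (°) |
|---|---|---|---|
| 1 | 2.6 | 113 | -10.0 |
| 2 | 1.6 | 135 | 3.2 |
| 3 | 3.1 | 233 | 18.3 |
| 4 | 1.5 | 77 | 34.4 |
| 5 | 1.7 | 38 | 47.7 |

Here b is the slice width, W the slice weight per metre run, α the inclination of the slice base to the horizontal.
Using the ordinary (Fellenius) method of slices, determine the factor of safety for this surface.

Ordinary method of slices: FS = Σ[c'·Δl_i + (W_i cosα_i)·tanφ'] / Σ W_i sinα_i, with Δl_i = b_i / cosα_i.
Slice 1: Δl = 2.6/cos(-10.0°) = 2.640 m; N'_1 = 113·cos(-10.0°) = 111.3; c'Δl = 8.98; W sinα = -19.6
Slice 2: Δl = 1.6/cos3.2° = 1.602 m; N'_2 = 135·cos3.2° = 134.8; c'Δl = 5.45; W sinα = 7.5
Slice 3: Δl = 3.1/cos18.3° = 3.265 m; N'_3 = 233·cos18.3° = 221.2; c'Δl = 11.10; W sinα = 73.2
Slice 4: Δl = 1.5/cos34.4° = 1.818 m; N'_4 = 77·cos34.4° = 63.5; c'Δl = 6.18; W sinα = 43.5
Slice 5: Δl = 1.7/cos47.7° = 2.526 m; N'_5 = 38·cos47.7° = 25.6; c'Δl = 8.59; W sinα = 28.1
Σc'Δl = 40.3 kN/m; ΣN' = 556.4 kN/m; ΣW sinα = 132.7 kN/m
Resisting = 40.3 + 556.4·tan26.6° = 40.3 + 278.6 = 318.9 kN/m
FS = 318.9 / 132.7 = 2.404

FS = 2.40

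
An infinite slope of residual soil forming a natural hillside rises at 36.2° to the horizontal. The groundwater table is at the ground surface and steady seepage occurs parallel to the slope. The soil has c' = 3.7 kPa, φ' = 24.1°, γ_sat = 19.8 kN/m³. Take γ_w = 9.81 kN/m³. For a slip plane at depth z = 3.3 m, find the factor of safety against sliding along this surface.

With seepage parallel to the slope and the water table at the surface, the effective normal stress on the slip plane uses the buoyant unit weight γ' = γ_sat − γ_w while the driving shear stress uses γ_sat:
FS = [c' + γ' z cos²β tanφ'] / [γ_sat z sinβ cosβ]
γ' = 19.8 − 9.81 = 9.99 kN/m³
Numerator = 3.7 + 9.99·3.3·cos²36.2°·tan24.1° = 3.7 + 9.99·3.3·0.6512·0.4473 = 13.303 kPa
Denominator = 19.8·3.3·sin36.2°·cos36.2° = 19.8·3.3·0.5906·0.8070 = 31.141 kPa
FS = 13.303 / 31.141 = 0.427

FS = 0.43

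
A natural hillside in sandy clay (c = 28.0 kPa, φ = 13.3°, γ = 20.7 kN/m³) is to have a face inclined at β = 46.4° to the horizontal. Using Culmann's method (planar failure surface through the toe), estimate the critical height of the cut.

Culmann's analysis gives the critical failure plane at α_cr = (β + φ)/2 = (46.4 + 13.3)/2 = 29.9°, and the critical height
H_c = (4c/γ) · sinβ cosφ / [1 − cos(β − φ)]
    = (4·28.0/20.7) · sin46.4°·cos13.3° / [1 − cos(33.1°)]
    = 5.411 · 0.7242·0.9732 / [1 − 0.8377]
    = 5.411 · 0.7047 / 0.1623
    = 23.50 m

H_c = 23.50 m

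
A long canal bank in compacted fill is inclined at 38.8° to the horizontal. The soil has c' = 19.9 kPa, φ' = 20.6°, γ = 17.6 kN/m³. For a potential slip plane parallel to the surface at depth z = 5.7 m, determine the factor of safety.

FS = 0.87

For an infinite slope with a slip plane parallel to the surface (no pore pressure): FS = [c' + γz cos²β tanφ'] / [γz sinβ cosβ].
γz = 17.6·5.7 = 100.32 kN/m²
Numerator = 19.9 + 100.32·cos²38.8°·tan20.6° = 19.9 + 100.32·0.6074·0.3759 = 42.803 kPa
Denominator = 100.32·sin38.8°·cos38.8° = 100.32·0.6266·0.7793 = 48.990 kPa
FS = 42.803 / 48.990 = 0.874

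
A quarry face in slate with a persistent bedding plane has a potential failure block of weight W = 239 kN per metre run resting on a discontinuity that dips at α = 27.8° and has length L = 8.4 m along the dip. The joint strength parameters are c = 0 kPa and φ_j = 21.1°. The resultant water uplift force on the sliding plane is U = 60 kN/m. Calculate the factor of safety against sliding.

FS = 0.52

Resolving the block weight along and normal to the plane and applying the Mohr–Coulomb strength on the joint:
N' = W cosα − U = 239·cos27.8° − 60 = 151.4 kN/m
Driving force T = W sinα = 239·sin27.8° = 111.5 kN/m
Resisting force R = c·L + N'·tanφ_j = 0·8.4 + 151.4·tan21.1° = 0.0 + 58.4 = 58.4 kN/m
FS = R / T = 58.4 / 111.5 = 0.524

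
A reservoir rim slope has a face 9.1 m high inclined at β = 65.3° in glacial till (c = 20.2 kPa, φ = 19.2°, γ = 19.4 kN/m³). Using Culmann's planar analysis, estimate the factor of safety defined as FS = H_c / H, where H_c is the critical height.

H_c = (4c/γ) · sinβ cosφ / [1 − cos(β − φ)]
    = (4·20.2/19.4) · sin65.3°·cos19.2° / [1 − cos46.1°]
    = 4.165 · 0.8580 / 0.3066 = 11.66 m
FS = H_c / H = 11.66 / 9.1 = 1.281

FS = 1.28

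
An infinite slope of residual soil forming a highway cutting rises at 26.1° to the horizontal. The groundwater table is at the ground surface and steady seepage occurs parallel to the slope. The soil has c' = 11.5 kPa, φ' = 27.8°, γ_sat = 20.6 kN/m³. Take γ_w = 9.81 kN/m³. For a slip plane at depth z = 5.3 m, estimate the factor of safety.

FS = 0.83

With seepage parallel to the slope and the water table at the surface, the effective normal stress on the slip plane uses the buoyant unit weight γ' = γ_sat − γ_w while the driving shear stress uses γ_sat:
FS = [c' + γ' z cos²β tanφ'] / [γ_sat z sinβ cosβ]
γ' = 20.6 − 9.81 = 10.79 kN/m³
Numerator = 11.5 + 10.79·5.3·cos²26.1°·tan27.8° = 11.5 + 10.79·5.3·0.8065·0.5272 = 35.816 kPa
Denominator = 20.6·5.3·sin26.1°·cos26.1° = 20.6·5.3·0.4399·0.8980 = 43.135 kPa
FS = 35.816 / 43.135 = 0.830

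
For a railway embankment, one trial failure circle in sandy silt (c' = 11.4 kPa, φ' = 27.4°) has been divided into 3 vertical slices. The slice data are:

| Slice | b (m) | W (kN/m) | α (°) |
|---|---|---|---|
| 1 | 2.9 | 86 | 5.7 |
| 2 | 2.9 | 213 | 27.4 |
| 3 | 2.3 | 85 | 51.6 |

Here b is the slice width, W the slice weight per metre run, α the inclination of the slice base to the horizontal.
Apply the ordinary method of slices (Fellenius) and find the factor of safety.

FS = 1.63

Ordinary method of slices: FS = Σ[c'·Δl_i + (W_i cosα_i)·tanφ'] / Σ W_i sinα_i, with Δl_i = b_i / cosα_i.
Slice 1: Δl = 2.9/cos5.7° = 2.914 m; N'_1 = 86·cos5.7° = 85.6; c'Δl = 33.22; W sinα = 8.5
Slice 2: Δl = 2.9/cos27.4° = 3.266 m; N'_2 = 213·cos27.4° = 189.1; c'Δl = 37.24; W sinα = 98.0
Slice 3: Δl = 2.3/cos51.6° = 3.703 m; N'_3 = 85·cos51.6° = 52.8; c'Δl = 42.21; W sinα = 66.6
Σc'Δl = 112.7 kN/m; ΣN' = 327.5 kN/m; ΣW sinα = 173.2 kN/m
Resisting = 112.7 + 327.5·tan27.4° = 112.7 + 169.7 = 282.4 kN/m
FS = 282.4 / 173.2 = 1.631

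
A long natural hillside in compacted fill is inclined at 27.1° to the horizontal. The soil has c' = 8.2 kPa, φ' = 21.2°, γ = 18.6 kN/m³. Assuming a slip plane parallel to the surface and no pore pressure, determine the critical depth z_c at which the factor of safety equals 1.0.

Setting FS = 1.00 in FS = [c' + γz cos²β tanφ'] / [γz sinβ cosβ] and solving for z:
z = c' / [γ cosβ (FS·sinβ − cosβ·tanφ')]
  = 8.2 / [18.6·cos27.1°·(1.00·sin27.1° − cos27.1°·tan21.2°)]
  = 8.2 / [18.6·0.8902·(1.00·0.4555 − 0.8902·0.3879)]
  = 8.2 / 1.8256 = 4.492 m

z_c = 4.49 m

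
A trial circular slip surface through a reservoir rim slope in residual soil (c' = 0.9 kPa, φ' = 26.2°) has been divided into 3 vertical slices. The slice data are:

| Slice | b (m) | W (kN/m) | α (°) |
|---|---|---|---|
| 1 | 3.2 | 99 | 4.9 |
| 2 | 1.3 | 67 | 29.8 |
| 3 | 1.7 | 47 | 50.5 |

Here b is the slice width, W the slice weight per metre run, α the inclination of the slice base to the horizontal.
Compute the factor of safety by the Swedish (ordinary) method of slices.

FS = 1.26

Ordinary method of slices: FS = Σ[c'·Δl_i + (W_i cosα_i)·tanφ'] / Σ W_i sinα_i, with Δl_i = b_i / cosα_i.
Slice 1: Δl = 3.2/cos4.9° = 3.212 m; N'_1 = 99·cos4.9° = 98.6; c'Δl = 2.89; W sinα = 8.5
Slice 2: Δl = 1.3/cos29.8° = 1.498 m; N'_2 = 67·cos29.8° = 58.1; c'Δl = 1.35; W sinα = 33.3
Slice 3: Δl = 1.7/cos50.5° = 2.673 m; N'_3 = 47·cos50.5° = 29.9; c'Δl = 2.41; W sinα = 36.3
Σc'Δl = 6.6 kN/m; ΣN' = 186.7 kN/m; ΣW sinα = 78.0 kN/m
Resisting = 6.6 + 186.7·tan26.2° = 6.6 + 91.9 = 98.5 kN/m
FS = 98.5 / 78.0 = 1.262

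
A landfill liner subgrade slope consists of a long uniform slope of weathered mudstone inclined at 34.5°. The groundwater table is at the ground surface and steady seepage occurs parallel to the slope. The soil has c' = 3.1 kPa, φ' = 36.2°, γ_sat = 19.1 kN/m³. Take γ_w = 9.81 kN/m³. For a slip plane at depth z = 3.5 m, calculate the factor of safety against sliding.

FS = 0.62

With seepage parallel to the slope and the water table at the surface, the effective normal stress on the slip plane uses the buoyant unit weight γ' = γ_sat − γ_w while the driving shear stress uses γ_sat:
FS = [c' + γ' z cos²β tanφ'] / [γ_sat z sinβ cosβ]
γ' = 19.1 − 9.81 = 9.29 kN/m³
Numerator = 3.1 + 9.29·3.5·cos²34.5°·tan36.2° = 3.1 + 9.29·3.5·0.6792·0.7319 = 19.263 kPa
Denominator = 19.1·3.5·sin34.5°·cos34.5° = 19.1·3.5·0.5664·0.8241 = 31.205 kPa
FS = 19.263 / 31.205 = 0.617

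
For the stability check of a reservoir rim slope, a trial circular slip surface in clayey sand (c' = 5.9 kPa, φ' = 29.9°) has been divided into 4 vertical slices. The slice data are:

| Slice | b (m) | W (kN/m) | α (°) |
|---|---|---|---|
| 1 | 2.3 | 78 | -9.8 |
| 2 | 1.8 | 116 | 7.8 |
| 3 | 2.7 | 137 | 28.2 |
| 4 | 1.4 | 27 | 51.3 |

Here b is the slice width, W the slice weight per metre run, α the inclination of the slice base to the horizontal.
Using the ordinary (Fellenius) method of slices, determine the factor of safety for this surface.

FS = 2.78

Ordinary method of slices: FS = Σ[c'·Δl_i + (W_i cosα_i)·tanφ'] / Σ W_i sinα_i, with Δl_i = b_i / cosα_i.
Slice 1: Δl = 2.3/cos(-9.8°) = 2.334 m; N'_1 = 78·cos(-9.8°) = 76.9; c'Δl = 13.77; W sinα = -13.3
Slice 2: Δl = 1.8/cos7.8° = 1.817 m; N'_2 = 116·cos7.8° = 114.9; c'Δl = 10.72; W sinα = 15.7
Slice 3: Δl = 2.7/cos28.2° = 3.064 m; N'_3 = 137·cos28.2° = 120.7; c'Δl = 18.08; W sinα = 64.7
Slice 4: Δl = 1.4/cos51.3° = 2.239 m; N'_4 = 27·cos51.3° = 16.9; c'Δl = 13.21; W sinα = 21.1
Σc'Δl = 55.8 kN/m; ΣN' = 329.4 kN/m; ΣW sinα = 88.3 kN/m
Resisting = 55.8 + 329.4·tan29.9° = 55.8 + 189.4 = 245.2 kN/m
FS = 245.2 / 88.3 = 2.778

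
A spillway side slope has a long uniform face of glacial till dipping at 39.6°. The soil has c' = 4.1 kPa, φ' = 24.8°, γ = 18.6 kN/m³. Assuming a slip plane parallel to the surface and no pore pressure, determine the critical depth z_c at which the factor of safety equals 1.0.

z_c = 1.02 m

Setting FS = 1.00 in FS = [c' + γz cos²β tanφ'] / [γz sinβ cosβ] and solving for z:
z = c' / [γ cosβ (FS·sinβ − cosβ·tanφ')]
  = 4.1 / [18.6·cos39.6°·(1.00·sin39.6° − cos39.6°·tan24.8°)]
  = 4.1 / [18.6·0.7705·(1.00·0.6374 − 0.7705·0.4621)]
  = 4.1 / 4.0329 = 1.017 m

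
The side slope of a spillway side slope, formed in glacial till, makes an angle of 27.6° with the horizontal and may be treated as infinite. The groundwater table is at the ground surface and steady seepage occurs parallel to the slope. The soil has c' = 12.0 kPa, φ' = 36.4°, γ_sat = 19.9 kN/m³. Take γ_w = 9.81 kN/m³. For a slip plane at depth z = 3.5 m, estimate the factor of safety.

With seepage parallel to the slope and the water table at the surface, the effective normal stress on the slip plane uses the buoyant unit weight γ' = γ_sat − γ_w while the driving shear stress uses γ_sat:
FS = [c' + γ' z cos²β tanφ'] / [γ_sat z sinβ cosβ]
γ' = 19.9 − 9.81 = 10.09 kN/m³
Numerator = 12.0 + 10.09·3.5·cos²27.6°·tan36.4° = 12.0 + 10.09·3.5·0.7854·0.7373 = 32.448 kPa
Denominator = 19.9·3.5·sin27.6°·cos27.6° = 19.9·3.5·0.4633·0.8862 = 28.597 kPa
FS = 32.448 / 28.597 = 1.135

FS = 1.13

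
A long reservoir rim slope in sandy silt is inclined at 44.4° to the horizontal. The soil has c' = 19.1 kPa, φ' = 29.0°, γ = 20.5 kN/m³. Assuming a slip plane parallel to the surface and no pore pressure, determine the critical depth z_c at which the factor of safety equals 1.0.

z_c = 4.29 m

Setting FS = 1.00 in FS = [c' + γz cos²β tanφ'] / [γz sinβ cosβ] and solving for z:
z = c' / [γ cosβ (FS·sinβ − cosβ·tanφ')]
  = 19.1 / [20.5·cos44.4°·(1.00·sin44.4° − cos44.4°·tan29.0°)]
  = 19.1 / [20.5·0.7145·(1.00·0.6997 − 0.7145·0.5543)]
  = 19.1 / 4.4471 = 4.295 m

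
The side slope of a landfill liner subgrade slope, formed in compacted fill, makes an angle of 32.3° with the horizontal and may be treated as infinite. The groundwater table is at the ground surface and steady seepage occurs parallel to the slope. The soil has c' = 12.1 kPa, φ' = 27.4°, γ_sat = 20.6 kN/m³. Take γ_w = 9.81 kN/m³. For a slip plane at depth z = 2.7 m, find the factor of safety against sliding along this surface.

With seepage parallel to the slope and the water table at the surface, the effective normal stress on the slip plane uses the buoyant unit weight γ' = γ_sat − γ_w while the driving shear stress uses γ_sat:
FS = [c' + γ' z cos²β tanφ'] / [γ_sat z sinβ cosβ]
γ' = 20.6 − 9.81 = 10.79 kN/m³
Numerator = 12.1 + 10.79·2.7·cos²32.3°·tan27.4° = 12.1 + 10.79·2.7·0.7145·0.5184 = 22.889 kPa
Denominator = 20.6·2.7·sin32.3°·cos32.3° = 20.6·2.7·0.5344·0.8453 = 25.122 kPa
FS = 22.889 / 25.122 = 0.911

FS = 0.91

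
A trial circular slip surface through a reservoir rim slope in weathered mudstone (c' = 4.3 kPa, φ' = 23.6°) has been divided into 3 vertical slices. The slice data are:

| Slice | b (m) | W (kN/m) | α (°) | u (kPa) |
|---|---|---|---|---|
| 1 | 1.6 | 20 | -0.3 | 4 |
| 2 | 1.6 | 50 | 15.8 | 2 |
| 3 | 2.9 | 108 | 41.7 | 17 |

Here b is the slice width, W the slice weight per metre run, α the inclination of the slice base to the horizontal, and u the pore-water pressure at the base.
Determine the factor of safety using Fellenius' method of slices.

FS = 0.73

Ordinary method of slices: FS = Σ[c'·Δl_i + (W_i cosα_i − u_i·Δl_i)·tanφ'] / Σ W_i sinα_i, with Δl_i = b_i / cosα_i.
Slice 1: Δl = 1.6/cos(-0.3°) = 1.600 m; N'_1 = 20·cos(-0.3°) − 4·1.600 = 13.6; c'Δl = 6.88; W sinα = -0.1
Slice 2: Δl = 1.6/cos15.8° = 1.663 m; N'_2 = 50·cos15.8° − 2·1.663 = 44.8; c'Δl = 7.15; W sinα = 13.6
Slice 3: Δl = 2.9/cos41.7° = 3.884 m; N'_3 = 108·cos41.7° − 17·3.884 = 14.6; c'Δl = 16.70; W sinα = 71.8
Σc'Δl = 30.7 kN/m; ΣN' = 73.0 kN/m; ΣW sinα = 85.4 kN/m
Resisting = 30.7 + 73.0·tan23.6° = 30.7 + 31.9 = 62.6 kN/m
FS = 62.6 / 85.4 = 0.734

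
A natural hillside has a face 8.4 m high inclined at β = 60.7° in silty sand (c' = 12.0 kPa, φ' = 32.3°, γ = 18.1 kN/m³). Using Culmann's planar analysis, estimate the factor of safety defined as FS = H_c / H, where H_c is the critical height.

H_c = (4c'/γ) · sinβ cosφ' / [1 − cos(β − φ')]
    = (4·12.0/18.1) · sin60.7°·cos32.3° / [1 − cos28.4°]
    = 2.652 · 0.7371 / 0.1204 = 16.24 m
FS = H_c / H = 16.24 / 8.4 = 1.934

FS = 1.93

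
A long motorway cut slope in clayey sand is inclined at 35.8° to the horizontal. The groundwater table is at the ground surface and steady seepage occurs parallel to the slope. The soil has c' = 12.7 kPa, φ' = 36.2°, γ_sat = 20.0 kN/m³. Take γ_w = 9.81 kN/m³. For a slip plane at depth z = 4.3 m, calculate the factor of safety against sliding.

With seepage parallel to the slope and the water table at the surface, the effective normal stress on the slip plane uses the buoyant unit weight γ' = γ_sat − γ_w while the driving shear stress uses γ_sat:
FS = [c' + γ' z cos²β tanφ'] / [γ_sat z sinβ cosβ]
γ' = 20.0 − 9.81 = 10.19 kN/m³
Numerator = 12.7 + 10.19·4.3·cos²35.8°·tan36.2° = 12.7 + 10.19·4.3·0.6578·0.7319 = 33.796 kPa
Denominator = 20.0·4.3·sin35.8°·cos35.8° = 20.0·4.3·0.5850·0.8111 = 40.802 kPa
FS = 33.796 / 40.802 = 0.828

FS = 0.83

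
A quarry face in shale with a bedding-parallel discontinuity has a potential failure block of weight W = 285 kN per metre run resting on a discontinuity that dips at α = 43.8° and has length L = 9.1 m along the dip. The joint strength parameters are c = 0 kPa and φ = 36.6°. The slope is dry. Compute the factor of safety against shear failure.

Resolving the block weight along and normal to the plane and applying the Mohr–Coulomb strength on the joint:
N' = W cosα = 285·cos43.8° = 205.7 kN/m
Driving force T = W sinα = 285·sin43.8° = 197.3 kN/m
Resisting force R = c·L + N'·tanφ = 0·9.1 + 205.7·tan36.6° = 0.0 + 152.8 = 152.8 kN/m
FS = R / T = 152.8 / 197.3 = 0.774

FS = 0.77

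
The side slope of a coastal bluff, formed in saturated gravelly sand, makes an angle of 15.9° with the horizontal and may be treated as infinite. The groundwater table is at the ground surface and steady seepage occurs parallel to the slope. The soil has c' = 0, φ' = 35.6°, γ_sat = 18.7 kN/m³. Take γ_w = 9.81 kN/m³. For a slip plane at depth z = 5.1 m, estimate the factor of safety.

FS = 1.19

With seepage parallel to the slope and the water table at the surface, the effective normal stress on the slip plane uses the buoyant unit weight γ' = γ_sat − γ_w while the driving shear stress uses γ_sat:
FS = [c' + γ' z cos²β tanφ'] / [γ_sat z sinβ cosβ]
(For c' = 0 this reduces to FS = (γ'/γ_sat)·tanφ'/tanβ.)
γ' = 18.7 − 9.81 = 8.89 kN/m³
Numerator = 0.0 + 8.89·5.1·cos²15.9°·tan35.6° = 0.0 + 8.89·5.1·0.9249·0.7159 = 30.023 kPa
Denominator = 18.7·5.1·sin15.9°·cos15.9° = 18.7·5.1·0.2740·0.9617 = 25.128 kPa
FS = 30.023 / 25.128 = 1.195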